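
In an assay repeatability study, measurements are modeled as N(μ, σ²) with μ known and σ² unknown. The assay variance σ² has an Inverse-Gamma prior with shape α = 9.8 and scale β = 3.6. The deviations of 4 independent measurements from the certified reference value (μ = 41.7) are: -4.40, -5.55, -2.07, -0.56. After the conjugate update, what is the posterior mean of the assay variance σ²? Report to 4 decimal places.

2.8686

With known mean μ and an Inverse-Gamma(α, β) prior on σ², the Normal likelihood is conjugate: posterior is Inv-Gamma(α + n/2, β + Σ(xᵢ−μ)²/2).
Σ(xᵢ−μ)² = (-4.40)² + (-5.55)² + (-2.07)² + (-0.56)² = 54.7610.
Posterior: Inv-Gamma(9.8 + 4/2, 3.6 + 54.7610/2) = Inv-Gamma(11.80, 30.98050).
E[σ²|data] = β/(α−1) = 30.98050/10.80 = 2.8686.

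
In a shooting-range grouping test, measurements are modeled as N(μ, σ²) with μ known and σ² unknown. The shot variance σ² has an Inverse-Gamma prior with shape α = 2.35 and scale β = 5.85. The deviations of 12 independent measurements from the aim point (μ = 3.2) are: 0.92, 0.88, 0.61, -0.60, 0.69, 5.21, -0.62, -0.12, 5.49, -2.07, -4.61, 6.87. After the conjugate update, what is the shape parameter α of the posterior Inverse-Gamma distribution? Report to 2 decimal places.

8.35

With known mean μ and an Inverse-Gamma(α, β) prior on σ², the Normal likelihood is conjugate: posterior is Inv-Gamma(α + n/2, β + Σ(xᵢ−μ)²/2).
Σ(xᵢ−μ)² = (0.92)² + (0.88)² + (0.61)² + (-0.60)² + (0.69)² + (5.21)² + (-0.62)² + (-0.12)² + (5.49)² + (-2.07)² + (-4.61)² + (6.87)² = 133.2459.
Posterior: Inv-Gamma(2.35 + 12/2, 5.85 + 133.2459/2) = Inv-Gamma(8.35, 72.47295).
Posterior α = 8.35.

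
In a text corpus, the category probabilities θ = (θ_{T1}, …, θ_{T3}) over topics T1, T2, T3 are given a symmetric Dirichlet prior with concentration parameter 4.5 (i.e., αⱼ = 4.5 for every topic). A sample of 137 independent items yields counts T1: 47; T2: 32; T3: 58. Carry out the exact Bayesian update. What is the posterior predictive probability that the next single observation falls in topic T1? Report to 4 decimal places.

0.3422

The Dirichlet prior is conjugate to the Multinomial likelihood: each posterior αⱼ = prior αⱼ + observed count nⱼ.
Posterior concentration: (51.5, 36.5, 62.5), total = 150.5.
P(next = T1 | data) = α_{T1}/Σα = 0.3422.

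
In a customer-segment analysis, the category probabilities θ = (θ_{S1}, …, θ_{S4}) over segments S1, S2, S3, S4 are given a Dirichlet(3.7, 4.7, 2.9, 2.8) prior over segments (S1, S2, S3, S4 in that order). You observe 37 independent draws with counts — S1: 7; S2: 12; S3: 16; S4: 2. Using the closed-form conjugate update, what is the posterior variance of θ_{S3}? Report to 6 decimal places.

The Dirichlet prior is conjugate to the Multinomial likelihood: each posterior αⱼ = prior αⱼ + observed count nⱼ.
Posterior concentration: (10.7, 16.7, 18.9, 4.8), total = 51.1.
Var[θ_j] = α_j(Σα−α_j)/((Σα)²(Σα+1)) = 18.9·32.2/(51.1²·52.1) = 0.004473.

0.004473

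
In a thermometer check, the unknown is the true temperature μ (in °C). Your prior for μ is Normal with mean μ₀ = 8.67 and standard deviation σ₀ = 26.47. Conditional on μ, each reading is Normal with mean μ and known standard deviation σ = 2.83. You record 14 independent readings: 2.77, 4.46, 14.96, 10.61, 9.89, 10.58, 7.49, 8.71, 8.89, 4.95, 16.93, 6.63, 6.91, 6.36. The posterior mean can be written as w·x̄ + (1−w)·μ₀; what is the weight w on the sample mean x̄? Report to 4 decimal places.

0.9992

For Normal data with known variance σ², a Normal(μ₀, σ₀²) prior on μ is conjugate. Posterior precision = 1/σ₀² + n/σ²; posterior mean is the precision-weighted average of μ₀ and x̄.
σ₀² = 26.47² = 700.6609, σ² = 2.83² = 8.0089. Prior precision 1/σ₀² = 1/700.6609; data precision n/σ² = 14/8.0089.
w = (n/σ²)/(1/σ₀² + n/σ²) = n·σ₀²/(σ² + n·σ₀²) = 14·700.6609/(8.0089 + 14·700.6609) = 9809.2526/9817.2615 = 0.9992.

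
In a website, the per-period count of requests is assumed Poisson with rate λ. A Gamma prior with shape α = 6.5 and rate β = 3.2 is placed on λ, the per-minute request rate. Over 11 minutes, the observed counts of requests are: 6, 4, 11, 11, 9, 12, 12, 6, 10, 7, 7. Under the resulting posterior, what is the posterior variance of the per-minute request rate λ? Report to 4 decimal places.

With a Gamma(shape α, rate β) prior, the Poisson likelihood is conjugate: the posterior is Gamma(α + ΣXᵢ, β + n).
Sum of counts S = 95 over n = 11 minutes.
Posterior: Gamma(α+S, β+n) = Gamma(6.5+95, 3.2+11) = Gamma(101.5, 14.2).
Var = α/β² = 101.5/14.2² = 0.5034.

0.5034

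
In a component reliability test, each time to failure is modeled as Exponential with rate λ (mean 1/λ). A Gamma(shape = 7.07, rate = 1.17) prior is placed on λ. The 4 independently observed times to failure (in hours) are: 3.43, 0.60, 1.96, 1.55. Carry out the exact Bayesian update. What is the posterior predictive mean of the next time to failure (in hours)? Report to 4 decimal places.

0.8649

With a Gamma(shape α, rate β) prior on the exponential rate λ, the posterior after n observations with total T = Σxᵢ is Gamma(α+n, β+T).
Sum of observations T = 7.54 hours; n = 4.
Posterior: Gamma(7.07+4, 1.17+7.54) = Gamma(11.07, 8.71).
The predictive distribution for the next observation is Lomax; its mean is β/(α−1) = 8.71/10.07 = 0.8649.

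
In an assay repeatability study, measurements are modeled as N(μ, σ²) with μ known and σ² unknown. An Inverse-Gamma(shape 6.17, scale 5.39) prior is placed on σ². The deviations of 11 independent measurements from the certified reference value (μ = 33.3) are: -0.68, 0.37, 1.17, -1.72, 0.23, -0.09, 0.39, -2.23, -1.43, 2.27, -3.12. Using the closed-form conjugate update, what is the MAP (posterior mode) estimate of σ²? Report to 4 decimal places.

1.4927

With known mean μ and an Inverse-Gamma(α, β) prior on σ², the Normal likelihood is conjugate: posterior is Inv-Gamma(α + n/2, β + Σ(xᵢ−μ)²/2).
Σ(xᵢ−μ)² = (-0.68)² + (0.37)² + (1.17)² + (-1.72)² + (0.23)² + (-0.09)² + (0.39)² + (-2.23)² + (-1.43)² + (2.27)² + (-3.12)² = 27.0448.
Posterior: Inv-Gamma(6.17 + 11/2, 5.39 + 27.0448/2) = Inv-Gamma(11.67, 18.91240).
Mode = β/(α+1) = 18.91240/12.67 = 1.4927.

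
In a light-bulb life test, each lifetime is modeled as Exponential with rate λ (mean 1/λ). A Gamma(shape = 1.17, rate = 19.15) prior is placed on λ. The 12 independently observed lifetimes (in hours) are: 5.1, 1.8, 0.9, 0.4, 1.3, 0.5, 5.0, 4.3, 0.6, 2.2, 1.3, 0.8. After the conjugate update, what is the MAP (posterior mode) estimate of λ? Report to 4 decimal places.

0.2807

With a Gamma(shape α, rate β) prior on the exponential rate λ, the posterior after n observations with total T = Σxᵢ is Gamma(α+n, β+T).
Sum of observations T = 24.2 hours; n = 12.
Posterior: Gamma(1.17+12, 19.15+24.2) = Gamma(13.17, 43.35).
Mode = (α−1)/β = 0.2807.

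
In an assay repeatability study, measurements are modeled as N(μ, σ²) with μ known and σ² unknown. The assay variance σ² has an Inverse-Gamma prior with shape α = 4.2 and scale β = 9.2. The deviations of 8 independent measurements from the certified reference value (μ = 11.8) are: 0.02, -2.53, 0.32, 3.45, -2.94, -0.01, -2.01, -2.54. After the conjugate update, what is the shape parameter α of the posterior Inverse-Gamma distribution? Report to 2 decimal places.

With known mean μ and an Inverse-Gamma(α, β) prior on σ², the Normal likelihood is conjugate: posterior is Inv-Gamma(α + n/2, β + Σ(xᵢ−μ)²/2).
Σ(xᵢ−μ)² = (0.02)² + (-2.53)² + (0.32)² + (3.45)² + (-2.94)² + (-0.01)² + (-2.01)² + (-2.54)² = 37.5416.
Posterior: Inv-Gamma(4.2 + 8/2, 9.2 + 37.5416/2) = Inv-Gamma(8.20, 27.97080).
Posterior α = 8.20.

8.20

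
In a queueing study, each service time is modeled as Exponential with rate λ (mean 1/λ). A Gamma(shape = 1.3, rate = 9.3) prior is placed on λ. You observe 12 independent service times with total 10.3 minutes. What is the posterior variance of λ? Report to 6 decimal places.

0.034621

With a Gamma(shape α, rate β) prior on the exponential rate λ, the posterior after n observations with total T = Σxᵢ is Gamma(α+n, β+T).
Posterior: Gamma(1.3+12, 9.3+10.3) = Gamma(13.3, 19.6).
Var = α/β² = 0.034621.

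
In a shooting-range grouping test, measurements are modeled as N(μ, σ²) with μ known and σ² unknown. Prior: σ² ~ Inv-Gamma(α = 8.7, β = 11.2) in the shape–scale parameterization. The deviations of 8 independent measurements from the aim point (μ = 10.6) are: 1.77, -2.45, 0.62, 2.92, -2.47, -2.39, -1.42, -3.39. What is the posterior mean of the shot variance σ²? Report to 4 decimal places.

With known mean μ and an Inverse-Gamma(α, β) prior on σ², the Normal likelihood is conjugate: posterior is Inv-Gamma(α + n/2, β + Σ(xᵢ−μ)²/2).
Σ(xᵢ−μ)² = (1.77)² + (-2.45)² + (0.62)² + (2.92)² + (-2.47)² + (-2.39)² + (-1.42)² + (-3.39)² = 43.3677.
Posterior: Inv-Gamma(8.7 + 8/2, 11.2 + 43.3677/2) = Inv-Gamma(12.70, 32.88385).
E[σ²|data] = β/(α−1) = 32.88385/11.70 = 2.8106.

2.8106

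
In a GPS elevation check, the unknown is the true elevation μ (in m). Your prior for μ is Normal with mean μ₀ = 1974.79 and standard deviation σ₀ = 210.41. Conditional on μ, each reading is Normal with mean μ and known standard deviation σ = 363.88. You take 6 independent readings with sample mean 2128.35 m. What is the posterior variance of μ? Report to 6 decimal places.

14727.169439

For Normal data with known variance σ², a Normal(μ₀, σ₀²) prior on μ is conjugate. Posterior precision = 1/σ₀² + n/σ²; posterior mean is the precision-weighted average of μ₀ and x̄.
σ₀² = 210.41² = 44272.3681, σ² = 363.88² = 132408.6544; σ² + n·σ₀² = 132408.6544 + 6·44272.3681 = 398042.863.
Posterior precision = 1/σ₀² + n/σ² = 1/44272.3681 + 6/132408.6544 = (σ² + n·σ₀²)/(σ₀²σ²) = 398042.863/(44272.3681·132408.6544); posterior variance σₙ² = σ₀²σ²/(σ² + n·σ₀²) = 44272.3681·132408.6544/398042.863 = 14727.169439.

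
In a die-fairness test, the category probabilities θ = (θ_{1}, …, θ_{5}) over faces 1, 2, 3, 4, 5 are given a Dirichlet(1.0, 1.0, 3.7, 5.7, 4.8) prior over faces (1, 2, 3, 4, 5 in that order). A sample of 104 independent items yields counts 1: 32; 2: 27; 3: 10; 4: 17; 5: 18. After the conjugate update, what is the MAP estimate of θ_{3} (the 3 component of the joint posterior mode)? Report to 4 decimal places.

0.1102

The Dirichlet prior is conjugate to the Multinomial likelihood: each posterior αⱼ = prior αⱼ + observed count nⱼ.
Posterior concentration: (33.0, 28.0, 13.7, 22.7, 22.8), total = 120.2.
Joint mode component: (α_{3}−1)/(Σα−K) = 12.7/115.2 = 0.1102.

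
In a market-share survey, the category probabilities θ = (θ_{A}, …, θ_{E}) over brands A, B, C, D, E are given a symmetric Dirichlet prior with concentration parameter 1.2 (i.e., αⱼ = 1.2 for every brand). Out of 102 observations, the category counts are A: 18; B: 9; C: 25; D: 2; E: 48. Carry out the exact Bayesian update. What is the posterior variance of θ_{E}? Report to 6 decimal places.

The Dirichlet prior is conjugate to the Multinomial likelihood: each posterior αⱼ = prior αⱼ + observed count nⱼ.
Posterior concentration: (19.2, 10.2, 26.2, 3.2, 49.2), total = 108.0.
Var[θ_j] = α_j(Σα−α_j)/((Σα)²(Σα+1)) = 49.2·58.8/(108.0²·109.0) = 0.002275.

0.002275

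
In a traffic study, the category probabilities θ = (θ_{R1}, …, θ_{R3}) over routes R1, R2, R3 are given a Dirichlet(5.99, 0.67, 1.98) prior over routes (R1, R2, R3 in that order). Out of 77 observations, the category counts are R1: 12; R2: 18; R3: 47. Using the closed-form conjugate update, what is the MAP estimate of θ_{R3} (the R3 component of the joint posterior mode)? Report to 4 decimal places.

The Dirichlet prior is conjugate to the Multinomial likelihood: each posterior αⱼ = prior αⱼ + observed count nⱼ.
Posterior concentration: (17.99, 18.67, 48.98), total = 85.64.
Joint mode component: (α_{R3}−1)/(Σα−K) = 47.98/82.64 = 0.5806.

0.5806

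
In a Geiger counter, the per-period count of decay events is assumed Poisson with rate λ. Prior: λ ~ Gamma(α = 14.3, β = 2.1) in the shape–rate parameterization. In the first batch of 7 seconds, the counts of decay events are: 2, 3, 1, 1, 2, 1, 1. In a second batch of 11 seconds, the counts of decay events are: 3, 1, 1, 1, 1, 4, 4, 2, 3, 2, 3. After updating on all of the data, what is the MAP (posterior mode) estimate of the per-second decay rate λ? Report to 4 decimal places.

2.4527

With a Gamma(shape α, rate β) prior, the Poisson likelihood is conjugate: the posterior is Gamma(α + ΣXᵢ, β + n).
Batch 1: sum of counts S = 11 over n = 7 seconds.
After batch 1: Gamma(α+S, β+n) = Gamma(14.3+11, 2.1+7) = Gamma(25.3, 9.1).
Batch 2: sum of counts S = 25 over n = 11 seconds.
After batch 2: Gamma(α+S, β+n) = Gamma(25.3+25, 9.1+11) = Gamma(50.3, 20.1).
Mode of Gamma(α,β) for α≥1 is (α−1)/β = 49.3/20.1 = 2.4527.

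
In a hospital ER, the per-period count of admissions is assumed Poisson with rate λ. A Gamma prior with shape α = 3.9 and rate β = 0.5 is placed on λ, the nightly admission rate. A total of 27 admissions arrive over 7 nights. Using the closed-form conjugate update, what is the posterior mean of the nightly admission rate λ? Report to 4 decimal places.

With a Gamma(shape α, rate β) prior, the Poisson likelihood is conjugate: the posterior is Gamma(α + ΣXᵢ, β + n).
Posterior: Gamma(α+S, β+n) = Gamma(3.9+27, 0.5+7) = Gamma(30.9, 7.5).
Posterior mean = α/β = 30.9/7.5 = 4.1200.

4.1200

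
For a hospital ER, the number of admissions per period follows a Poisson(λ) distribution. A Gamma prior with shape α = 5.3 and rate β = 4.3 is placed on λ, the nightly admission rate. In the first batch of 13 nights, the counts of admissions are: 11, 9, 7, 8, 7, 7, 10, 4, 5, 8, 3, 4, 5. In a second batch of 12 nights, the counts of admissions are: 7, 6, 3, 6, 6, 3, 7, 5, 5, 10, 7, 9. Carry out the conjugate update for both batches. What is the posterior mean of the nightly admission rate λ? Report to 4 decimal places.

With a Gamma(shape α, rate β) prior, the Poisson likelihood is conjugate: the posterior is Gamma(α + ΣXᵢ, β + n).
Batch 1: sum of counts S = 88 over n = 13 nights.
After batch 1: Gamma(α+S, β+n) = Gamma(5.3+88, 4.3+13) = Gamma(93.3, 17.3).
Batch 2: sum of counts S = 74 over n = 12 nights.
After batch 2: Gamma(α+S, β+n) = Gamma(93.3+74, 17.3+12) = Gamma(167.3, 29.3).
Posterior mean = α/β = 167.3/29.3 = 5.7099.

5.7099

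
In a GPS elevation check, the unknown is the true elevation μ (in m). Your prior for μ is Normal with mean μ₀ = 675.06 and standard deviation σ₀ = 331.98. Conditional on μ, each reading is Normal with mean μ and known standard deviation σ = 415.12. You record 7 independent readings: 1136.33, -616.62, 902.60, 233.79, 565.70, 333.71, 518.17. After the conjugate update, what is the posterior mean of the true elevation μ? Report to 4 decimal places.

482.1807

For Normal data with known variance σ², a Normal(μ₀, σ₀²) prior on μ is conjugate. Posterior precision = 1/σ₀² + n/σ²; posterior mean is the precision-weighted average of μ₀ and x̄.
Σxᵢ = 1136.33 + (-616.62) + 902.60 + 233.79 + 565.70 + 333.71 + 518.17 = 3073.68, so n·x̄ = 3073.68.
σ₀² = 331.98² = 110210.7204, σ² = 415.12² = 172324.6144; σ² + n·σ₀² = 172324.6144 + 7·110210.7204 = 943799.6572.
Posterior mean = (μ₀/σ₀² + n·x̄/σ²)/(1/σ₀² + n/σ²) = (σ²·μ₀ + σ₀²·n·x̄)/(σ² + n·σ₀²) = (172324.6144·675.06 + 110210.7204·3073.68)/943799.6572 = 455081941.275936/943799.6572 = 482.1807.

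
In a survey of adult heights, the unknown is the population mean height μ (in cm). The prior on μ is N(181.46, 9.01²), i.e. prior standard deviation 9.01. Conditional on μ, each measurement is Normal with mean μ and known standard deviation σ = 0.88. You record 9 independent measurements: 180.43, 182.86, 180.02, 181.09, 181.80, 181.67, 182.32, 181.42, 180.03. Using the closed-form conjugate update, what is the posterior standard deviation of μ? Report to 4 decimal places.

For Normal data with known variance σ², a Normal(μ₀, σ₀²) prior on μ is conjugate. Posterior precision = 1/σ₀² + n/σ²; posterior mean is the precision-weighted average of μ₀ and x̄.
σ₀² = 9.01² = 81.1801, σ² = 0.88² = 0.7744; σ² + n·σ₀² = 0.7744 + 9·81.1801 = 731.3953.
Posterior precision = 1/σ₀² + n/σ² = 1/81.1801 + 9/0.7744 = (σ² + n·σ₀²)/(σ₀²σ²) = 731.3953/(81.1801·0.7744); posterior variance σₙ² = σ₀²σ²/(σ² + n·σ₀²) = 81.1801·0.7744/731.3953 = 0.085953.
Posterior SD = √σₙ² = √(81.1801·0.7744/731.3953) = 0.2932.

0.2932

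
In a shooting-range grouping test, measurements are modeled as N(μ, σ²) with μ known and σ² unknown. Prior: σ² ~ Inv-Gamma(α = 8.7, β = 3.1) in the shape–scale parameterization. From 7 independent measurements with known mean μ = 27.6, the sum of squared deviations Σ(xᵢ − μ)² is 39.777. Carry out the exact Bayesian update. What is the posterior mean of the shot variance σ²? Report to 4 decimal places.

With known mean μ and an Inverse-Gamma(α, β) prior on σ², the Normal likelihood is conjugate: posterior is Inv-Gamma(α + n/2, β + Σ(xᵢ−μ)²/2).
Posterior: Inv-Gamma(8.7 + 7/2, 3.1 + 39.777/2) = Inv-Gamma(12.20, 22.9885).
E[σ²|data] = β/(α−1) = 22.9885/11.20 = 2.0525.

2.0525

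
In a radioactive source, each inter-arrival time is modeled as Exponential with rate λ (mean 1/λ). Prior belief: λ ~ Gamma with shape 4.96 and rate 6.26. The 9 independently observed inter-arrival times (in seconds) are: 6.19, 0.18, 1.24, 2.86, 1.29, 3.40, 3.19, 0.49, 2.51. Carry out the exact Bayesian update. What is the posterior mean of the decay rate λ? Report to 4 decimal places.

0.5056

With a Gamma(shape α, rate β) prior on the exponential rate λ, the posterior after n observations with total T = Σxᵢ is Gamma(α+n, β+T).
Sum of observations T = 21.35 seconds; n = 9.
Posterior: Gamma(4.96+9, 6.26+21.35) = Gamma(13.96, 27.61).
Posterior mean of λ = α/β = 13.96/27.61 = 0.5056.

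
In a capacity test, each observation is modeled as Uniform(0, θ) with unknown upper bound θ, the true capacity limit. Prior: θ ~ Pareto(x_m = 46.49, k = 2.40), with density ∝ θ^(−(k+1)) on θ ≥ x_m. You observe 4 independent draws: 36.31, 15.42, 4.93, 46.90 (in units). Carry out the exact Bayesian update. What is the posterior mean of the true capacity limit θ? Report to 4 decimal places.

55.5852

A Pareto(scale x_m, shape k) prior on the upper bound θ of Uniform(0, θ) is conjugate: posterior is Pareto(max(x_m, max xᵢ), k + n).
Sample maximum = 46.90; prior scale x_m = 46.49 → posterior scale = max = 46.90.
Posterior shape = 2.40 + 4 = 6.40.
E[θ|data] = k·x_m/(k−1) = 6.40·46.90/5.40 = 55.5852.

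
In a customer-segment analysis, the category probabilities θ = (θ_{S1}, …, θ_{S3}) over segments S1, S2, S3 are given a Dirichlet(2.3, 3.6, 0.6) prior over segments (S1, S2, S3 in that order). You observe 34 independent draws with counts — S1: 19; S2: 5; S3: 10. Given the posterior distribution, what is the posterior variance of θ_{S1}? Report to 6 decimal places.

0.006008

The Dirichlet prior is conjugate to the Multinomial likelihood: each posterior αⱼ = prior αⱼ + observed count nⱼ.
Posterior concentration: (21.3, 8.6, 10.6), total = 40.5.
Var[θ_j] = α_j(Σα−α_j)/((Σα)²(Σα+1)) = 21.3·19.2/(40.5²·41.5) = 0.006008.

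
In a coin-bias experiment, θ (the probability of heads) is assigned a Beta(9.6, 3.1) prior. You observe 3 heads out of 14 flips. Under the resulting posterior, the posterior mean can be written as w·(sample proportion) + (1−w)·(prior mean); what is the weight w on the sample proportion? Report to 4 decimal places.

The Beta prior is conjugate to a Binomial/Bernoulli likelihood; the update adds successes to α and failures to β.
Posterior mean = (α₀+k)/(α₀+β₀+n) = [n/(α₀+β₀+n)]·(k/n) + [(α₀+β₀)/(α₀+β₀+n)]·α₀/(α₀+β₀), so only n and the prior enter the weight.
The weight on the data is w = n/(α₀+β₀+n) = 14/(9.6+3.1+14) = 14/26.7 = 0.5243.

0.5243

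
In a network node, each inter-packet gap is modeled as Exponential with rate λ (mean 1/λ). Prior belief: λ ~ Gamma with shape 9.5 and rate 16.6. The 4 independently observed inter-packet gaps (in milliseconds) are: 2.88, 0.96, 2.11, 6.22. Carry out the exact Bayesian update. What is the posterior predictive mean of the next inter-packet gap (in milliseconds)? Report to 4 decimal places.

2.3016

With a Gamma(shape α, rate β) prior on the exponential rate λ, the posterior after n observations with total T = Σxᵢ is Gamma(α+n, β+T).
Sum of observations T = 12.17 milliseconds; n = 4.
Posterior: Gamma(9.5+4, 16.6+12.17) = Gamma(13.5, 28.77).
The predictive distribution for the next observation is Lomax; its mean is β/(α−1) = 28.77/12.5 = 2.3016.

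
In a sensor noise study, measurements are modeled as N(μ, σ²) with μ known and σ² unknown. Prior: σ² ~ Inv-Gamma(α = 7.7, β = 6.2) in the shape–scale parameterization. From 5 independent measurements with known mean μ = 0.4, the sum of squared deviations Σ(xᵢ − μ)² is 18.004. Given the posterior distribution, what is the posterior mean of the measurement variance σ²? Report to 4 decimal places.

1.6524

With known mean μ and an Inverse-Gamma(α, β) prior on σ², the Normal likelihood is conjugate: posterior is Inv-Gamma(α + n/2, β + Σ(xᵢ−μ)²/2).
Posterior: Inv-Gamma(7.7 + 5/2, 6.2 + 18.004/2) = Inv-Gamma(10.20, 15.2020).
E[σ²|data] = β/(α−1) = 15.2020/9.20 = 1.6524.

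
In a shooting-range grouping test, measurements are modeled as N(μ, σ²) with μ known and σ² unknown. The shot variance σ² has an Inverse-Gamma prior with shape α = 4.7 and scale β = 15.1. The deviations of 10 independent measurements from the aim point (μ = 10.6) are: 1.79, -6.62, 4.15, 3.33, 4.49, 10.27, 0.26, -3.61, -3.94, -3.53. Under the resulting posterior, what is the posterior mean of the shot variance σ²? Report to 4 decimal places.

With known mean μ and an Inverse-Gamma(α, β) prior on σ², the Normal likelihood is conjugate: posterior is Inv-Gamma(α + n/2, β + Σ(xᵢ−μ)²/2).
Σ(xᵢ−μ)² = (1.79)² + (-6.62)² + (4.15)² + (3.33)² + (4.49)² + (10.27)² + (0.26)² + (-3.61)² + (-3.94)² + (-3.53)² = 242.0571.
Posterior: Inv-Gamma(4.7 + 10/2, 15.1 + 242.0571/2) = Inv-Gamma(9.70, 136.12855).
E[σ²|data] = β/(α−1) = 136.12855/8.70 = 15.6470.

15.6470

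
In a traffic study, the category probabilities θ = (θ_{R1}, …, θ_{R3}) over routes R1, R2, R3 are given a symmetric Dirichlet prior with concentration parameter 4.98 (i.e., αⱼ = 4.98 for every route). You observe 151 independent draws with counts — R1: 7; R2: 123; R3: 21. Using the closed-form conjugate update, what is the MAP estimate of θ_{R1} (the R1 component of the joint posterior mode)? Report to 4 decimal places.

The Dirichlet prior is conjugate to the Multinomial likelihood: each posterior αⱼ = prior αⱼ + observed count nⱼ.
Posterior concentration: (11.98, 127.98, 25.98), total = 165.94.
Joint mode component: (α_{R1}−1)/(Σα−K) = 10.98/162.94 = 0.0674.

0.0674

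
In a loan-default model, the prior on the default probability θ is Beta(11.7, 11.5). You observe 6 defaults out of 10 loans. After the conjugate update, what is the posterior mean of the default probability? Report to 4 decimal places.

The Beta prior is conjugate to a Binomial/Bernoulli likelihood; the update adds successes to α and failures to β.
Posterior: Beta(α+k, β+n−k) = Beta(11.7+6, 11.5+4) = Beta(17.7, 15.5).
Posterior mean = α/(α+β) = 17.7/33.2 = 0.5331.

0.5331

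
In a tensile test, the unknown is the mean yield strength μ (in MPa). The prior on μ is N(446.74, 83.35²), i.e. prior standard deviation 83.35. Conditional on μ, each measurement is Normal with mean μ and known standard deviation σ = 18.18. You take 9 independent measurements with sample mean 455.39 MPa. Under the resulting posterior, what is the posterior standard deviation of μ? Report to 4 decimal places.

For Normal data with known variance σ², a Normal(μ₀, σ₀²) prior on μ is conjugate. Posterior precision = 1/σ₀² + n/σ²; posterior mean is the precision-weighted average of μ₀ and x̄.
σ₀² = 83.35² = 6947.2225, σ² = 18.18² = 330.5124; σ² + n·σ₀² = 330.5124 + 9·6947.2225 = 62855.5149.
Posterior precision = 1/σ₀² + n/σ² = 1/6947.2225 + 9/330.5124 = (σ² + n·σ₀²)/(σ₀²σ²) = 62855.5149/(6947.2225·330.5124); posterior variance σₙ² = σ₀²σ²/(σ² + n·σ₀²) = 6947.2225·330.5124/62855.5149 = 36.530497.
Posterior SD = √σₙ² = √(6947.2225·330.5124/62855.5149) = 6.0440.

6.0440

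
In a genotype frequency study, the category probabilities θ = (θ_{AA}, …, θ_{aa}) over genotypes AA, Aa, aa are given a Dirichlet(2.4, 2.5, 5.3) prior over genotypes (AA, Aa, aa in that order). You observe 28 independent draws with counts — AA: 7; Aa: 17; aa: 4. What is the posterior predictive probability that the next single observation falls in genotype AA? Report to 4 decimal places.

0.2461

The Dirichlet prior is conjugate to the Multinomial likelihood: each posterior αⱼ = prior αⱼ + observed count nⱼ.
Posterior concentration: (9.4, 19.5, 9.3), total = 38.2.
P(next = AA | data) = α_{AA}/Σα = 0.2461.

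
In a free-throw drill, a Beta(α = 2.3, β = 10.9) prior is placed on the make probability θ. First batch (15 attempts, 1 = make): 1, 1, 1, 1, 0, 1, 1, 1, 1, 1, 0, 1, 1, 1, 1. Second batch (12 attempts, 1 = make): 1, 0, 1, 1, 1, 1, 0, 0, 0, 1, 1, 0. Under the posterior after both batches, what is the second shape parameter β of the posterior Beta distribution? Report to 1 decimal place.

17.9

The Beta prior is conjugate to a Binomial/Bernoulli likelihood; the update adds successes to α and failures to β.
After batch 1: Beta(2.3+13, 10.9+2) = Beta(15.3, 12.9).
After batch 2: Beta(15.3+7, 12.9+5) = Beta(22.3, 17.9).
Posterior β = 17.9.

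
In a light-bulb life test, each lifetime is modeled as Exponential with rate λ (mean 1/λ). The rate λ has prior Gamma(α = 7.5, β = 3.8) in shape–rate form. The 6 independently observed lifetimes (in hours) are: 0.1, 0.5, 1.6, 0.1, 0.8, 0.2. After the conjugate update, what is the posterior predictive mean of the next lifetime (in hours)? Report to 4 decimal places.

0.5680

With a Gamma(shape α, rate β) prior on the exponential rate λ, the posterior after n observations with total T = Σxᵢ is Gamma(α+n, β+T).
Sum of observations T = 3.3 hours; n = 6.
Posterior: Gamma(7.5+6, 3.8+3.3) = Gamma(13.5, 7.1).
The predictive distribution for the next observation is Lomax; its mean is β/(α−1) = 7.1/12.5 = 0.5680.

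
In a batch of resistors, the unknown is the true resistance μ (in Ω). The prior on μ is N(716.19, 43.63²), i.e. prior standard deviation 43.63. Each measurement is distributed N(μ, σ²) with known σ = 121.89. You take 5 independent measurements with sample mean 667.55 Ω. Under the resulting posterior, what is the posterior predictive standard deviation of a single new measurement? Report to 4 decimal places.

For Normal data with known variance σ², a Normal(μ₀, σ₀²) prior on μ is conjugate. Posterior precision = 1/σ₀² + n/σ²; posterior mean is the precision-weighted average of μ₀ and x̄.
σ₀² = 43.63² = 1903.5769, σ² = 121.89² = 14857.1721; σ² + n·σ₀² = 14857.1721 + 5·1903.5769 = 24375.0566.
Posterior precision = 1/σ₀² + n/σ² = 1/1903.5769 + 5/14857.1721 = (σ² + n·σ₀²)/(σ₀²σ²) = 24375.0566/(1903.5769·14857.1721); posterior variance σₙ² = σ₀²σ²/(σ² + n·σ₀²) = 1903.5769·14857.1721/24375.0566 = 1160.275033.
Predictive variance for one new observation = σₙ² + σ² = 1903.5769·14857.1721/24375.0566 + 14857.1721 = σ²·(σ₀² + 24375.0566)/24375.0566 = 14857.1721·26278.6335/24375.0566 = 16017.447133; SD = √(14857.1721·26278.6335/24375.0566) = 126.5601.

126.5601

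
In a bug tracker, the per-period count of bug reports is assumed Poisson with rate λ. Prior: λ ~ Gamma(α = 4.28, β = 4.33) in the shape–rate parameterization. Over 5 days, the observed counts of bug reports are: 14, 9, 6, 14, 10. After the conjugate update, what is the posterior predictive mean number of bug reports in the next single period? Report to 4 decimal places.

6.1393

With a Gamma(shape α, rate β) prior, the Poisson likelihood is conjugate: the posterior is Gamma(α + ΣXᵢ, β + n).
Sum of counts S = 53 over n = 5 days.
Posterior: Gamma(α+S, β+n) = Gamma(4.28+53, 4.33+5) = Gamma(57.28, 9.33).
The predictive distribution for one future period is NegBinom with mean α/β = 6.1393.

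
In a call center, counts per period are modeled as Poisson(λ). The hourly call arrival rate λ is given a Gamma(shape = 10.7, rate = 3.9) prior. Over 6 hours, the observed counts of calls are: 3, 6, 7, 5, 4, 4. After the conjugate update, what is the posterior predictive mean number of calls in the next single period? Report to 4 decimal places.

With a Gamma(shape α, rate β) prior, the Poisson likelihood is conjugate: the posterior is Gamma(α + ΣXᵢ, β + n).
Sum of counts S = 29 over n = 6 hours.
Posterior: Gamma(α+S, β+n) = Gamma(10.7+29, 3.9+6) = Gamma(39.7, 9.9).
The predictive distribution for one future period is NegBinom with mean α/β = 4.0101.

4.0101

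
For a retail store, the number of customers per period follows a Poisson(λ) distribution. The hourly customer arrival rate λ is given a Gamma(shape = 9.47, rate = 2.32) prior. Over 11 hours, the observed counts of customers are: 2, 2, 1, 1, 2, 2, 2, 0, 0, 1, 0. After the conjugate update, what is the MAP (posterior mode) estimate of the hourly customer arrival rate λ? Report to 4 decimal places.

1.6119

With a Gamma(shape α, rate β) prior, the Poisson likelihood is conjugate: the posterior is Gamma(α + ΣXᵢ, β + n).
Sum of counts S = 13 over n = 11 hours.
Posterior: Gamma(α+S, β+n) = Gamma(9.47+13, 2.32+11) = Gamma(22.47, 13.32).
Mode of Gamma(α,β) for α≥1 is (α−1)/β = 21.47/13.32 = 1.6119.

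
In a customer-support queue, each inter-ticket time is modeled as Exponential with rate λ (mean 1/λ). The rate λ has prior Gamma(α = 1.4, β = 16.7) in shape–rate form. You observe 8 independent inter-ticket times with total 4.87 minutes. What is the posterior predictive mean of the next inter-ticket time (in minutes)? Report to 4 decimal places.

With a Gamma(shape α, rate β) prior on the exponential rate λ, the posterior after n observations with total T = Σxᵢ is Gamma(α+n, β+T).
Posterior: Gamma(1.4+8, 16.7+4.87) = Gamma(9.4, 21.57).
The predictive distribution for the next observation is Lomax; its mean is β/(α−1) = 21.57/8.4 = 2.5679.

2.5679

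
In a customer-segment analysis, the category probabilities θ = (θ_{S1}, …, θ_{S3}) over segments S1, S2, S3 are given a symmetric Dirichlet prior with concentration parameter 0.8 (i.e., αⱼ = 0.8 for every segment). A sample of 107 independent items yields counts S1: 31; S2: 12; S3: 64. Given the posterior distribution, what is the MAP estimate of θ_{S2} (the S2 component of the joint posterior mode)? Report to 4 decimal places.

0.1109

The Dirichlet prior is conjugate to the Multinomial likelihood: each posterior αⱼ = prior αⱼ + observed count nⱼ.
Posterior concentration: (31.8, 12.8, 64.8), total = 109.4.
Joint mode component: (α_{S2}−1)/(Σα−K) = 11.8/106.4 = 0.1109.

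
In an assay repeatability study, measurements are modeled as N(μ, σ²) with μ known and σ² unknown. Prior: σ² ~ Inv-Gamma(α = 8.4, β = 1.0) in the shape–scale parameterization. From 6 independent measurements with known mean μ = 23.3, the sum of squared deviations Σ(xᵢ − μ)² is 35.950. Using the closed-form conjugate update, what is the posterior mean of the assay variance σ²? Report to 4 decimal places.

1.8245

With known mean μ and an Inverse-Gamma(α, β) prior on σ², the Normal likelihood is conjugate: posterior is Inv-Gamma(α + n/2, β + Σ(xᵢ−μ)²/2).
Posterior: Inv-Gamma(8.4 + 6/2, 1.0 + 35.950/2) = Inv-Gamma(11.40, 18.9750).
E[σ²|data] = β/(α−1) = 18.9750/10.40 = 1.8245.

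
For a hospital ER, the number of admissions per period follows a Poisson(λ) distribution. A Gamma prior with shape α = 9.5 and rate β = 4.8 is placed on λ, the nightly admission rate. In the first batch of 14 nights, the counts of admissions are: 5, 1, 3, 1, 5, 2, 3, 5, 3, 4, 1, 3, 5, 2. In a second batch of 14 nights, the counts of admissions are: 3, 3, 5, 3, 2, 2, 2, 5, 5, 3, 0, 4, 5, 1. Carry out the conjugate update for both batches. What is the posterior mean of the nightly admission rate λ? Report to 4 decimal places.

With a Gamma(shape α, rate β) prior, the Poisson likelihood is conjugate: the posterior is Gamma(α + ΣXᵢ, β + n).
Batch 1: sum of counts S = 43 over n = 14 nights.
After batch 1: Gamma(α+S, β+n) = Gamma(9.5+43, 4.8+14) = Gamma(52.5, 18.8).
Batch 2: sum of counts S = 43 over n = 14 nights.
After batch 2: Gamma(α+S, β+n) = Gamma(52.5+43, 18.8+14) = Gamma(95.5, 32.8).
Posterior mean = α/β = 95.5/32.8 = 2.9116.

2.9116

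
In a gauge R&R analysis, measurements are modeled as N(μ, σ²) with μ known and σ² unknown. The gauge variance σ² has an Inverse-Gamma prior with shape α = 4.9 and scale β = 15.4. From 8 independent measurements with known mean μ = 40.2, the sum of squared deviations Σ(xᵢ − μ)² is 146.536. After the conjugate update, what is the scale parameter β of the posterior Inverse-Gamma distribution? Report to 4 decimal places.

With known mean μ and an Inverse-Gamma(α, β) prior on σ², the Normal likelihood is conjugate: posterior is Inv-Gamma(α + n/2, β + Σ(xᵢ−μ)²/2).
Posterior: Inv-Gamma(4.9 + 8/2, 15.4 + 146.536/2) = Inv-Gamma(8.90, 88.6680).
Posterior β = 88.6680.

88.6680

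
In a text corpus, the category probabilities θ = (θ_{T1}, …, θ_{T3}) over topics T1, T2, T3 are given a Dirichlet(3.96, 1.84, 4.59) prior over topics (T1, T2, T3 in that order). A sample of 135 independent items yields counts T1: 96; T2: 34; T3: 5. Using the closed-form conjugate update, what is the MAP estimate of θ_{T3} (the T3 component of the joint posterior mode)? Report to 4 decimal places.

0.0603

The Dirichlet prior is conjugate to the Multinomial likelihood: each posterior αⱼ = prior αⱼ + observed count nⱼ.
Posterior concentration: (99.96, 35.84, 9.59), total = 145.39.
Joint mode component: (α_{T3}−1)/(Σα−K) = 8.59/142.39 = 0.0603.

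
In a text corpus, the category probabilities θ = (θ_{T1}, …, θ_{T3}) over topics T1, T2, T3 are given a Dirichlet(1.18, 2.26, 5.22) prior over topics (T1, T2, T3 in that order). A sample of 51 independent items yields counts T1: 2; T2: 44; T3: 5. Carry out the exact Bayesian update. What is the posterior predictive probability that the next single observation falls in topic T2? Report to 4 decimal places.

The Dirichlet prior is conjugate to the Multinomial likelihood: each posterior αⱼ = prior αⱼ + observed count nⱼ.
Posterior concentration: (3.18, 46.26, 10.22), total = 59.66.
P(next = T2 | data) = α_{T2}/Σα = 0.7754.

0.7754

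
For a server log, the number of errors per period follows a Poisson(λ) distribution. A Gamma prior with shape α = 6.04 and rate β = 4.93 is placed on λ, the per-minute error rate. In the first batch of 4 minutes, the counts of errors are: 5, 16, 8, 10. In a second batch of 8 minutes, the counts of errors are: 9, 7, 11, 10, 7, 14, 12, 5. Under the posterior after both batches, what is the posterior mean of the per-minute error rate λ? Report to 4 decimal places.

7.0904

With a Gamma(shape α, rate β) prior, the Poisson likelihood is conjugate: the posterior is Gamma(α + ΣXᵢ, β + n).
Batch 1: sum of counts S = 39 over n = 4 minutes.
After batch 1: Gamma(α+S, β+n) = Gamma(6.04+39, 4.93+4) = Gamma(45.04, 8.93).
Batch 2: sum of counts S = 75 over n = 8 minutes.
After batch 2: Gamma(α+S, β+n) = Gamma(45.04+75, 8.93+8) = Gamma(120.04, 16.93).
Posterior mean = α/β = 120.04/16.93 = 7.0904.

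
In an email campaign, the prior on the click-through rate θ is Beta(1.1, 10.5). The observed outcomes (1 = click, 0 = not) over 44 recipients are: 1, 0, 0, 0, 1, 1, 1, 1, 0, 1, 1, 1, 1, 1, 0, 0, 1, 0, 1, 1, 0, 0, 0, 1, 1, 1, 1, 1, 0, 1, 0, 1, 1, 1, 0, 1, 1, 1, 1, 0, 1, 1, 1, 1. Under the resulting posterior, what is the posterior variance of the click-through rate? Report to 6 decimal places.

The Beta prior is conjugate to a Binomial/Bernoulli likelihood; the update adds successes to α and failures to β.
Posterior: Beta(α+k, β+n−k) = Beta(1.1+30, 10.5+14) = Beta(31.1, 24.5).
Var = αβ/((α+β)²(α+β+1)) = 31.1·24.5/(55.6²·56.6) = 0.004355.

0.004355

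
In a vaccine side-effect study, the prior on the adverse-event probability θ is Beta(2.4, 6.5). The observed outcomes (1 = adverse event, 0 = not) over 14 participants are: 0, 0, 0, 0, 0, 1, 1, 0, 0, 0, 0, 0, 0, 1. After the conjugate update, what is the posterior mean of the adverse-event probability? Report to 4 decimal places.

0.2358

The Beta prior is conjugate to a Binomial/Bernoulli likelihood; the update adds successes to α and failures to β.
Posterior: Beta(α+k, β+n−k) = Beta(2.4+3, 6.5+11) = Beta(5.4, 17.5).
Posterior mean = α/(α+β) = 5.4/22.9 = 0.2358.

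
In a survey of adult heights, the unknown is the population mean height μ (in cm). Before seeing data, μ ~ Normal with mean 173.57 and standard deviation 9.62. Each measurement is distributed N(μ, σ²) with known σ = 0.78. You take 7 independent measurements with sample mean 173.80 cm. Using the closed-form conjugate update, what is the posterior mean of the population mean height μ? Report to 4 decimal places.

173.7998

For Normal data with known variance σ², a Normal(μ₀, σ₀²) prior on μ is conjugate. Posterior precision = 1/σ₀² + n/σ²; posterior mean is the precision-weighted average of μ₀ and x̄.
n·x̄ = 7·173.80 = 1216.6.
σ₀² = 9.62² = 92.5444, σ² = 0.78² = 0.6084; σ² + n·σ₀² = 0.6084 + 7·92.5444 = 648.4192.
Posterior mean = (μ₀/σ₀² + n·x̄/σ²)/(1/σ₀² + n/σ²) = (σ²·μ₀ + σ₀²·n·x̄)/(σ² + n·σ₀²) = (0.6084·173.57 + 92.5444·1216.6)/648.4192 = 112695.117028/648.4192 = 173.7998.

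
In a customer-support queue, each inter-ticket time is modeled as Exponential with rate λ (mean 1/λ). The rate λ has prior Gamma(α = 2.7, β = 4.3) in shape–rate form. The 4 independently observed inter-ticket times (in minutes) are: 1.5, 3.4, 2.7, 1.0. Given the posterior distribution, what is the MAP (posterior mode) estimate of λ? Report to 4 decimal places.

With a Gamma(shape α, rate β) prior on the exponential rate λ, the posterior after n observations with total T = Σxᵢ is Gamma(α+n, β+T).
Sum of observations T = 8.6 minutes; n = 4.
Posterior: Gamma(2.7+4, 4.3+8.6) = Gamma(6.7, 12.9).
Mode = (α−1)/β = 0.4419.

0.4419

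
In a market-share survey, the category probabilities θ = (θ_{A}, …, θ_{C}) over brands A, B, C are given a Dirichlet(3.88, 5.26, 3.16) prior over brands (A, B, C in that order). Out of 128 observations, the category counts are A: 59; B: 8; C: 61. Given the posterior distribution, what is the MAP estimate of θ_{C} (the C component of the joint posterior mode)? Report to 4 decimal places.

The Dirichlet prior is conjugate to the Multinomial likelihood: each posterior αⱼ = prior αⱼ + observed count nⱼ.
Posterior concentration: (62.88, 13.26, 64.16), total = 140.30.
Joint mode component: (α_{C}−1)/(Σα−K) = 63.16/137.30 = 0.4600.

0.4600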